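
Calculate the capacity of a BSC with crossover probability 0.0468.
0.7274 bits

For a binary symmetric channel (BSC) with error probability p:
Capacity C = 1 - H(p) bits per symbol

where H(p) = -p log₂(p) - (1-p) log₂(1-p) is the binary entropy function.

H(0.0468) = 0.2726 bits
C = 1 - 0.2726 = 0.7274 bits per symbol

This means we can reliably transmit up to 0.7274 bits of information per channel use.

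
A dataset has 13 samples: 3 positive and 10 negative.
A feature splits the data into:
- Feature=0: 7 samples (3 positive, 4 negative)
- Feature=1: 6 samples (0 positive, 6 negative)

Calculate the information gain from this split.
0.2488 bits

Information Gain = H(Y) - H(Y|Feature)

Before split:
P(positive) = 3/13 = 0.2308
H(Y) = 0.7793 bits

After split:
Feature=0: H = 0.9852 bits (weight = 7/13)
Feature=1: H = 0.0000 bits (weight = 6/13)
H(Y|Feature) = (7/13)×0.9852 + (6/13)×0.0000 = 0.5305 bits

Information Gain = 0.7793 - 0.5305 = 0.2488 bits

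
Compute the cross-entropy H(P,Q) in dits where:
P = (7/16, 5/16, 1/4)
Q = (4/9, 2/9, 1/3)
0.4775 dits

Cross-entropy: H(P,Q) = -Σ p(x) log q(x)

Alternatively: H(P,Q) = H(P) + D_KL(P||Q)
H(P) = 0.4654 dits
D_KL(P||Q) = 0.0120 dits

H(P,Q) = 0.4654 + 0.0120 = 0.4775 dits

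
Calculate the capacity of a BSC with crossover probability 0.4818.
0.0010 bits

For a binary symmetric channel (BSC) with error probability p:
Capacity C = 1 - H(p) bits per symbol

where H(p) = -p log₂(p) - (1-p) log₂(1-p) is the binary entropy function.

H(0.4818) = 0.9990 bits
C = 1 - 0.9990 = 0.0010 bits per symbol

This means we can reliably transmit up to 0.0010 bits of information per channel use.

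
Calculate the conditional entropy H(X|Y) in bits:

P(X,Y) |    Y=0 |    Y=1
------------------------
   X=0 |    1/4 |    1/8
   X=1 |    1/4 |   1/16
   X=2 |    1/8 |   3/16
1.4984 bits

Using the chain rule: H(X|Y) = H(X,Y) - H(Y)

First, compute H(X,Y) = 2.4528 bits

Marginal P(Y) = (5/8, 3/8)
H(Y) = 0.9544 bits

H(X|Y) = H(X,Y) - H(Y) = 2.4528 - 0.9544 = 1.4984 bits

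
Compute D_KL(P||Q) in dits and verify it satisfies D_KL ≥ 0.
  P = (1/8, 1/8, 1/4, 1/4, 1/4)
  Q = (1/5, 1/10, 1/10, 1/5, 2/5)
0.0593 dits

KL divergence satisfies the Gibbs inequality: D_KL(P||Q) ≥ 0 for all distributions P, Q.

D_KL(P||Q) = Σ p(x) log(p(x)/q(x))
Term by term:
  x=0: 1/8 × log_10[(1/8)/(1/5)] = -0.0255
  x=1: 1/8 × log_10[(1/8)/(1/10)] = 0.0121
  x=2: 1/4 × log_10[(1/4)/(1/10)] = 0.0995
  x=3: 1/4 × log_10[(1/4)/(1/5)] = 0.0242
  x=4: 1/4 × log_10[(1/4)/(2/5)] = -0.0510
D_KL(P||Q) = 0.0593 dits

D_KL(P||Q) = 0.0593 ≥ 0 ✓

This non-negativity is a fundamental property: relative entropy cannot be negative because it measures how different Q is from P.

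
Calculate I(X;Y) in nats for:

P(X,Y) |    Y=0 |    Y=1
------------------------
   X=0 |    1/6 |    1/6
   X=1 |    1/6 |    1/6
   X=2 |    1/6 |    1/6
0.0000 nats

Mutual information: I(X;Y) = H(X) + H(Y) - H(X,Y)

Marginals:
P(X) = (1/3, 1/3, 1/3), H(X) = 1.0986 nats
P(Y) = (1/2, 1/2), H(Y) = 0.6931 nats

Joint entropy: H(X,Y) = 1.7918 nats

I(X;Y) = 1.0986 + 0.6931 - 1.7918 = 0.0000 nats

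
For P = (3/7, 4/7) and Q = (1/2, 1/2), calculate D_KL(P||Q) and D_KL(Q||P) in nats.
D_KL(P||Q) = 0.0102, D_KL(Q||P) = 0.0103

KL divergence is not symmetric: D_KL(P||Q) ≠ D_KL(Q||P) in general.

D_KL(P||Q) = 0.0102 nats
D_KL(Q||P) = 0.0103 nats

No, they are not equal!

This asymmetry is why KL divergence is not a true distance metric.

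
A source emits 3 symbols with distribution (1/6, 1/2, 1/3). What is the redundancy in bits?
0.1258 bits

Redundancy measures how far a source is from maximum entropy:
R = H_max - H(X)

Maximum entropy for 3 symbols: H_max = log_2(3) = 1.5850 bits
Actual entropy: H(X) = 1.4591 bits
Redundancy: R = 1.5850 - 1.4591 = 0.1258 bits

This redundancy represents potential for compression: the source could be compressed by 0.1258 bits per symbol.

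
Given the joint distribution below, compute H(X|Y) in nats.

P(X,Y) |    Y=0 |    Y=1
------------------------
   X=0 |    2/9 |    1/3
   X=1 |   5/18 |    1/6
0.6617 nats

Using the chain rule: H(X|Y) = H(X,Y) - H(Y)

First, compute H(X,Y) = 1.3549 nats

Marginal P(Y) = (1/2, 1/2)
H(Y) = 0.6931 nats

H(X|Y) = H(X,Y) - H(Y) = 1.3549 - 0.6931 = 0.6617 nats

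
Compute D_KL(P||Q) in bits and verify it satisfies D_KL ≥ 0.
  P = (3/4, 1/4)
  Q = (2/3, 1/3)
0.0237 bits

KL divergence satisfies the Gibbs inequality: D_KL(P||Q) ≥ 0 for all distributions P, Q.

D_KL(P||Q) = Σ p(x) log(p(x)/q(x))
Term by term:
  x=0: 3/4 × log_2[(3/4)/(2/3)] = 0.1274
  x=1: 1/4 × log_2[(1/4)/(1/3)] = -0.1038
D_KL(P||Q) = 0.0237 bits

D_KL(P||Q) = 0.0237 ≥ 0 ✓

This non-negativity is a fundamental property: relative entropy cannot be negative because it measures how different Q is from P.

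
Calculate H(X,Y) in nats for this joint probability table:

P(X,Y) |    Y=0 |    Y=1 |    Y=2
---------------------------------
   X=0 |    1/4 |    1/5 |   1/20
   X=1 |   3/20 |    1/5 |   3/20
1.7093 nats

Joint entropy is H(X,Y) = -Σ_{x,y} p(x,y) log p(x,y).

Summing over all non-zero entries:
H(X,Y) = -[1/4·log_e(1/4) + 1/5·log_e(1/5) + 1/20·log_e(1/20) + 3/20·log_e(3/20) + 1/5·log_e(1/5) + 3/20·log_e(3/20)]
H(X,Y) = 1.7093 nats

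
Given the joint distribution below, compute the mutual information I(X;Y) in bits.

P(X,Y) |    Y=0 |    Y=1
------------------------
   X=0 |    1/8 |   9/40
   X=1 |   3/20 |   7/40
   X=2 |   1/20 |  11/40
0.0557 bits

Mutual information: I(X;Y) = H(X) + H(Y) - H(X,Y)

Marginals:
P(X) = (7/20, 13/40, 13/40), H(X) = 1.5841 bits
P(Y) = (13/40, 27/40), H(Y) = 0.9097 bits

Joint entropy: H(X,Y) = 2.4381 bits

I(X;Y) = 1.5841 + 0.9097 - 2.4381 = 0.0557 bits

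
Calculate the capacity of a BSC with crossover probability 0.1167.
0.4802 bits

For a binary symmetric channel (BSC) with error probability p:
Capacity C = 1 - H(p) bits per symbol

where H(p) = -p log₂(p) - (1-p) log₂(1-p) is the binary entropy function.

H(0.1167) = 0.5198 bits
C = 1 - 0.5198 = 0.4802 bits per symbol

This means we can reliably transmit up to 0.4802 bits of information per channel use.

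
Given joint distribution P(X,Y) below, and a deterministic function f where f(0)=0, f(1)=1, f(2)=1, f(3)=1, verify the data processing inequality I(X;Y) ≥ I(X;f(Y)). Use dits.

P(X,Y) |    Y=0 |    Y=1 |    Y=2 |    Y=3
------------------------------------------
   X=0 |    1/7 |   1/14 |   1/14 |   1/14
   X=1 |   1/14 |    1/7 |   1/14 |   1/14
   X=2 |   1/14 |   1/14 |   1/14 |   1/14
I(X;Y) = 0.0123, I(X;f(Y)) = 0.0080, inequality holds: 0.0123 ≥ 0.0080

Data Processing Inequality: For any Markov chain X → Y → Z, we have I(X;Y) ≥ I(X;Z).

Here Z = f(Y) is a deterministic function of Y, forming X → Y → Z.

Original I(X;Y) = 0.0123 dits

After applying f:
P(X,Z) where Z=f(Y):
- P(X,Z=0) = P(X,Y=0)
- P(X,Z=1) = P(X,Y=1) + P(X,Y=2) + P(X,Y=3)

I(X;Z) = I(X;f(Y)) = 0.0080 dits

Verification: 0.0123 ≥ 0.0080 ✓

Information cannot be created by processing; the function f can only lose information about X.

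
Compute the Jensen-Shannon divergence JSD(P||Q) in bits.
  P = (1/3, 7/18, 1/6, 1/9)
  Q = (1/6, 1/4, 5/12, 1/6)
0.0754 bits

Jensen-Shannon divergence is:
JSD(P||Q) = 0.5 × D_KL(P||M) + 0.5 × D_KL(Q||M)
where M = 0.5 × (P + Q) is the mixture distribution.

M = 0.5 × (1/3, 7/18, 1/6, 1/9) + 0.5 × (1/6, 1/4, 5/12, 1/6) = (1/4, 0.319444, 7/24, 5/36)

D_KL(P||M) = 0.0784 bits
D_KL(Q||M) = 0.0723 bits

JSD(P||Q) = 0.5 × 0.0784 + 0.5 × 0.0723 = 0.0754 bits

Unlike KL divergence, JSD is symmetric and bounded: 0 ≤ JSD ≤ log(2).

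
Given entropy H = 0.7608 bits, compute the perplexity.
1.6944

Perplexity is 2^H (or exp(H) for natural log).

H = 0.7608 bits
Perplexity = 2^0.7608 = 1.6944

Interpretation: The model's uncertainty is equivalent to choosing uniformly among 1.7 options.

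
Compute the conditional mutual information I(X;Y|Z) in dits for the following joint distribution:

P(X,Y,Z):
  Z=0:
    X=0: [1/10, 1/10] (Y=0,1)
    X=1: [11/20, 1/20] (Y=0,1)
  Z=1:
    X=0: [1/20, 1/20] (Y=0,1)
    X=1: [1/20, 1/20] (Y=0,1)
0.0327 dits

Conditional mutual information: I(X;Y|Z) = H(X|Z) + H(Y|Z) - H(X,Y|Z)

H(Z) = 0.2173
H(X,Z) = 0.4729 → H(X|Z) = 0.2556
H(Y,Z) = 0.4452 → H(Y|Z) = 0.2279
H(X,Y,Z) = 0.6681 → H(X,Y|Z) = 0.4507

I(X;Y|Z) = 0.2556 + 0.2279 - 0.4507 = 0.0327 dits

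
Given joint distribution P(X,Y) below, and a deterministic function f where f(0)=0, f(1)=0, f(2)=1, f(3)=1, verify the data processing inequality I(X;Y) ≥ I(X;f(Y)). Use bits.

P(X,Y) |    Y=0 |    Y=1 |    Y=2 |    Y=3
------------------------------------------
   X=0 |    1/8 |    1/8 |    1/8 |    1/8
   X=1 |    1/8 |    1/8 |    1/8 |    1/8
I(X;Y) = 0.0000, I(X;f(Y)) = 0.0000, inequality holds: 0.0000 ≥ 0.0000

Data Processing Inequality: For any Markov chain X → Y → Z, we have I(X;Y) ≥ I(X;Z).

Here Z = f(Y) is a deterministic function of Y, forming X → Y → Z.

Original I(X;Y) = 0.0000 bits

After applying f:
P(X,Z) where Z=f(Y):
- P(X,Z=0) = P(X,Y=0) + P(X,Y=1)
- P(X,Z=1) = P(X,Y=2) + P(X,Y=3)

I(X;Z) = I(X;f(Y)) = 0.0000 bits

Verification: 0.0000 ≥ 0.0000 ✓

Information cannot be created by processing; the function f can only lose information about X.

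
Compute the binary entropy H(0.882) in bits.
0.5236 bits

The binary entropy function is:
H(p) = -p log(p) - (1-p) log(1-p)

H(0.882) = -0.882 × log_2(0.882) - 0.118 × log_2(0.118)
H(0.882) = 0.5236 bits

Note: Binary entropy is maximized at p=0.5 (H=1 bit) and minimized at p=0 or p=1 (H=0).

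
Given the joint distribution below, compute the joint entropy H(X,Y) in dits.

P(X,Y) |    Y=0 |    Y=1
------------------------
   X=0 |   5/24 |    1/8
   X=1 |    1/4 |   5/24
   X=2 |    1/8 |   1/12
0.7501 dits

Joint entropy is H(X,Y) = -Σ_{x,y} p(x,y) log p(x,y).

Summing over all non-zero entries:
H(X,Y) = -[5/24·log_10(5/24) + 1/8·log_10(1/8) + 1/4·log_10(1/4) + 5/24·log_10(5/24) + 1/8·log_10(1/8) + 1/12·log_10(1/12)]
H(X,Y) = 0.7501 dits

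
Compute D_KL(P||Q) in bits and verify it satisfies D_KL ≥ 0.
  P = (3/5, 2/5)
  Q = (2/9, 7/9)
0.4760 bits

KL divergence satisfies the Gibbs inequality: D_KL(P||Q) ≥ 0 for all distributions P, Q.

D_KL(P||Q) = Σ p(x) log(p(x)/q(x))
Term by term:
  x=0: 3/5 × log_2[(3/5)/(2/9)] = 0.8598
  x=1: 2/5 × log_2[(2/5)/(7/9)] = -0.3837
D_KL(P||Q) = 0.4760 bits

D_KL(P||Q) = 0.4760 ≥ 0 ✓

This non-negativity is a fundamental property: relative entropy cannot be negative because it measures how different Q is from P.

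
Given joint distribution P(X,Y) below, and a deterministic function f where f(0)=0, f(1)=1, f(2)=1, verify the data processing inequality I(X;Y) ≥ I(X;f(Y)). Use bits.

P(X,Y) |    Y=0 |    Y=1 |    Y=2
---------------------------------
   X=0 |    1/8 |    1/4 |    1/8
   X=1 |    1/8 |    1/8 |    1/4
I(X;Y) = 0.0613, I(X;f(Y)) = 0.0000, inequality holds: 0.0613 ≥ 0.0000

Data Processing Inequality: For any Markov chain X → Y → Z, we have I(X;Y) ≥ I(X;Z).

Here Z = f(Y) is a deterministic function of Y, forming X → Y → Z.

Original I(X;Y) = 0.0613 bits

After applying f:
P(X,Z) where Z=f(Y):
- P(X,Z=0) = P(X,Y=0)
- P(X,Z=1) = P(X,Y=1) + P(X,Y=2)

I(X;Z) = I(X;f(Y)) = 0.0000 bits

Verification: 0.0613 ≥ 0.0000 ✓

Information cannot be created by processing; the function f can only lose information about X.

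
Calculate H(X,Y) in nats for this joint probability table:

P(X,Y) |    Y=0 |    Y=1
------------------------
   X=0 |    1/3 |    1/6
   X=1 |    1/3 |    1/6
1.3297 nats

Joint entropy is H(X,Y) = -Σ_{x,y} p(x,y) log p(x,y).

Summing over all non-zero entries:
H(X,Y) = -[1/3·log_e(1/3) + 1/6·log_e(1/6) + 1/3·log_e(1/3) + 1/6·log_e(1/6)]
H(X,Y) = 1.3297 nats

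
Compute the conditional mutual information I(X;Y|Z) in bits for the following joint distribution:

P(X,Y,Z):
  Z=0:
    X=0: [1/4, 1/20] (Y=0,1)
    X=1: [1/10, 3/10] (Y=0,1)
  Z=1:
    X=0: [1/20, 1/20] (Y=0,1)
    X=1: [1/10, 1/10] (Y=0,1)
0.1805 bits

Conditional mutual information: I(X;Y|Z) = H(X|Z) + H(Y|Z) - H(X,Y|Z)

H(Z) = 0.8813
H(X,Z) = 1.8464 → H(X|Z) = 0.9651
H(Y,Z) = 1.8813 → H(Y|Z) = 1.0000
H(X,Y,Z) = 2.6660 → H(X,Y|Z) = 1.7847

I(X;Y|Z) = 0.9651 + 1.0000 - 1.7847 = 0.1805 bits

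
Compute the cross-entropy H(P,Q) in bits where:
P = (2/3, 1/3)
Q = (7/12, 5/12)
0.9394 bits

Cross-entropy: H(P,Q) = -Σ p(x) log q(x)

Alternatively: H(P,Q) = H(P) + D_KL(P||Q)
H(P) = 0.9183 bits
D_KL(P||Q) = 0.0211 bits

H(P,Q) = 0.9183 + 0.0211 = 0.9394 bits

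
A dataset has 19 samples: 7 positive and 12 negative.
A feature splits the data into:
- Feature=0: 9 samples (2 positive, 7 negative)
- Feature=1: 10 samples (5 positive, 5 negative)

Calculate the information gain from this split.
0.0611 bits

Information Gain = H(Y) - H(Y|Feature)

Before split:
P(positive) = 7/19 = 0.3684
H(Y) = 0.9495 bits

After split:
Feature=0: H = 0.7642 bits (weight = 9/19)
Feature=1: H = 1.0000 bits (weight = 10/19)
H(Y|Feature) = (9/19)×0.7642 + (10/19)×1.0000 = 0.8883 bits

Information Gain = 0.9495 - 0.8883 = 0.0611 bits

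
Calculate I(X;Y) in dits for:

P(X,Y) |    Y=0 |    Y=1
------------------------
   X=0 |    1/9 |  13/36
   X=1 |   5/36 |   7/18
0.0002 dits

Mutual information: I(X;Y) = H(X) + H(Y) - H(X,Y)

Marginals:
P(X) = (17/36, 19/36), H(X) = 0.3004 dits
P(Y) = (1/4, 3/4), H(Y) = 0.2442 dits

Joint entropy: H(X,Y) = 0.5444 dits

I(X;Y) = 0.3004 + 0.2442 - 0.5444 = 0.0002 dits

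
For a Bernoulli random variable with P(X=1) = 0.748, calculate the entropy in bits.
0.8144 bits

The binary entropy function is:
H(p) = -p log(p) - (1-p) log(1-p)

H(0.748) = -0.748 × log_2(0.748) - 0.252 × log_2(0.252)
H(0.748) = 0.8144 bits

Note: Binary entropy is maximized at p=0.5 (H=1 bit) and minimized at p=0 or p=1 (H=0).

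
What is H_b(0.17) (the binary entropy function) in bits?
0.6577 bits

The binary entropy function is:
H(p) = -p log(p) - (1-p) log(1-p)

H(0.17) = -0.17 × log_2(0.17) - 0.83 × log_2(0.83)
H(0.17) = 0.6577 bits

Note: Binary entropy is maximized at p=0.5 (H=1 bit) and minimized at p=0 or p=1 (H=0).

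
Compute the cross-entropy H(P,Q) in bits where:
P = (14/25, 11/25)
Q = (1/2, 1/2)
1.0000 bits

Cross-entropy: H(P,Q) = -Σ p(x) log q(x)

Alternatively: H(P,Q) = H(P) + D_KL(P||Q)
H(P) = 0.9896 bits
D_KL(P||Q) = 0.0104 bits

H(P,Q) = 0.9896 + 0.0104 = 1.0000 bits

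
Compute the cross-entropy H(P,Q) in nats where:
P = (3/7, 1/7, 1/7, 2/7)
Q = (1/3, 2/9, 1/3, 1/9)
1.4704 nats

Cross-entropy: H(P,Q) = -Σ p(x) log q(x)

Alternatively: H(P,Q) = H(P) + D_KL(P||Q)
H(P) = 1.2770 nats
D_KL(P||Q) = 0.1934 nats

H(P,Q) = 1.2770 + 0.1934 = 1.4704 nats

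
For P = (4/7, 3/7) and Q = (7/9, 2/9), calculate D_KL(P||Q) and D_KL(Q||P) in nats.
D_KL(P||Q) = 0.1053, D_KL(Q||P) = 0.0938

KL divergence is not symmetric: D_KL(P||Q) ≠ D_KL(Q||P) in general.

D_KL(P||Q) = 0.1053 nats
D_KL(Q||P) = 0.0938 nats

No, they are not equal!

This asymmetry is why KL divergence is not a true distance metric.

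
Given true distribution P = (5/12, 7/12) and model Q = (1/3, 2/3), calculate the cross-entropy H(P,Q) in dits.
0.3015 dits

Cross-entropy: H(P,Q) = -Σ p(x) log q(x)

Alternatively: H(P,Q) = H(P) + D_KL(P||Q)
H(P) = 0.2950 dits
D_KL(P||Q) = 0.0066 dits

H(P,Q) = 0.2950 + 0.0066 = 0.3015 dits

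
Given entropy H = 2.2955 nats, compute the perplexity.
9.9294

Perplexity is e^H (or exp(H) for natural log).

H = 2.2955 nats
Perplexity = e^2.2955 = 9.9294

Interpretation: The model's uncertainty is equivalent to choosing uniformly among 9.9 options.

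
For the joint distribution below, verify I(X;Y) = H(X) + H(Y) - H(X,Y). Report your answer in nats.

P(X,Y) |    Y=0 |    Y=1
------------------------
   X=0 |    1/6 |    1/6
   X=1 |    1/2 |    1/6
I(X;Y) = 0.0306 nats

Mutual information has multiple equivalent forms:
- I(X;Y) = H(X) - H(X|Y)
- I(X;Y) = H(Y) - H(Y|X)
- I(X;Y) = H(X) + H(Y) - H(X,Y)

Computing all quantities:
H(X) = 0.6365, H(Y) = 0.6365, H(X,Y) = 1.2425
H(X|Y) = 0.6059, H(Y|X) = 0.6059

Verification:
H(X) - H(X|Y) = 0.6365 - 0.6059 = 0.0306
H(Y) - H(Y|X) = 0.6365 - 0.6059 = 0.0306
H(X) + H(Y) - H(X,Y) = 0.6365 + 0.6365 - 1.2425 = 0.0306

All forms give I(X;Y) = 0.0306 nats. ✓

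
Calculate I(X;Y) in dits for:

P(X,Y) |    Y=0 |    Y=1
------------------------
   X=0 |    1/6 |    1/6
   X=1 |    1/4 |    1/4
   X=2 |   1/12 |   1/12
0.0000 dits

Mutual information: I(X;Y) = H(X) + H(Y) - H(X,Y)

Marginals:
P(X) = (1/3, 1/2, 1/6), H(X) = 0.4392 dits
P(Y) = (1/2, 1/2), H(Y) = 0.3010 dits

Joint entropy: H(X,Y) = 0.7403 dits

I(X;Y) = 0.4392 + 0.3010 - 0.7403 = 0.0000 dits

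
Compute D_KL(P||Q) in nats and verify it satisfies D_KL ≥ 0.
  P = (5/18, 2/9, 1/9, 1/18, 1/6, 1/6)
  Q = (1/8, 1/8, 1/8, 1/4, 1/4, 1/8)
0.2334 nats

KL divergence satisfies the Gibbs inequality: D_KL(P||Q) ≥ 0 for all distributions P, Q.

D_KL(P||Q) = Σ p(x) log(p(x)/q(x))
Term by term:
  x=0: 5/18 × log_e[(5/18)/(1/8)] = 0.2218
  x=1: 2/9 × log_e[(2/9)/(1/8)] = 0.1279
  x=2: 1/9 × log_e[(1/9)/(1/8)] = -0.0131
  x=3: 1/18 × log_e[(1/18)/(1/4)] = -0.0836
  x=4: 1/6 × log_e[(1/6)/(1/4)] = -0.0676
  x=5: 1/6 × log_e[(1/6)/(1/8)] = 0.0479
D_KL(P||Q) = 0.2334 nats

D_KL(P||Q) = 0.2334 ≥ 0 ✓

This non-negativity is a fundamental property: relative entropy cannot be negative because it measures how different Q is from P.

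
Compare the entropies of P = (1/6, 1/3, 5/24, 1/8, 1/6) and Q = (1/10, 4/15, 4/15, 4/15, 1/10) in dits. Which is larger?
P

Computing entropies in dits:
H(P) = 0.6732
H(Q) = 0.6592

Distribution P has higher entropy.

Intuition: The distribution closer to uniform (more spread out) has higher entropy.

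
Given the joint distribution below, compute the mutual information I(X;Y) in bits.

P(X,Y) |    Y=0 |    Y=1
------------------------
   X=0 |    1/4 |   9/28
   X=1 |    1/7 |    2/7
0.0081 bits

Mutual information: I(X;Y) = H(X) + H(Y) - H(X,Y)

Marginals:
P(X) = (4/7, 3/7), H(X) = 0.9852 bits
P(Y) = (11/28, 17/28), H(Y) = 0.9666 bits

Joint entropy: H(X,Y) = 1.9438 bits

I(X;Y) = 0.9852 + 0.9666 - 1.9438 = 0.0081 bits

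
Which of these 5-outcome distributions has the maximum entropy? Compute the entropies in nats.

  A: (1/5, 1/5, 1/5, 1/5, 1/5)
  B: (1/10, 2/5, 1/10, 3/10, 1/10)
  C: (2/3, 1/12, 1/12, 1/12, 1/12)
A

For a discrete distribution over n outcomes, entropy is maximized by the uniform distribution.

Computing entropies:
H(A) = 1.6094 nats
H(B) = 1.4185 nats
H(C) = 1.0986 nats

The uniform distribution (where all probabilities equal 1/5) achieves the maximum entropy of log_e(5) = 1.6094 nats.

Distribution A has the highest entropy.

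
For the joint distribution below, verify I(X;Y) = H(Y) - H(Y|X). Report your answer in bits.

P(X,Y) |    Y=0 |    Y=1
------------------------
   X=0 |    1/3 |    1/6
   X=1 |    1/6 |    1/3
I(X;Y) = 0.0817 bits

Mutual information has multiple equivalent forms:
- I(X;Y) = H(X) - H(X|Y)
- I(X;Y) = H(Y) - H(Y|X)
- I(X;Y) = H(X) + H(Y) - H(X,Y)

Computing all quantities:
H(X) = 1.0000, H(Y) = 1.0000, H(X,Y) = 1.9183
H(X|Y) = 0.9183, H(Y|X) = 0.9183

Verification:
H(X) - H(X|Y) = 1.0000 - 0.9183 = 0.0817
H(Y) - H(Y|X) = 1.0000 - 0.9183 = 0.0817
H(X) + H(Y) - H(X,Y) = 1.0000 + 1.0000 - 1.9183 = 0.0817

All forms give I(X;Y) = 0.0817 bits. ✓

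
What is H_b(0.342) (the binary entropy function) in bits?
0.9267 bits

The binary entropy function is:
H(p) = -p log(p) - (1-p) log(1-p)

H(0.342) = -0.342 × log_2(0.342) - 0.658 × log_2(0.658)
H(0.342) = 0.9267 bits

Note: Binary entropy is maximized at p=0.5 (H=1 bit) and minimized at p=0 or p=1 (H=0).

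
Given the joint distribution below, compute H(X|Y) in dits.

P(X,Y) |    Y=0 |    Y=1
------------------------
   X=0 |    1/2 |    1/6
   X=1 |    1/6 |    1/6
0.2632 dits

Using the chain rule: H(X|Y) = H(X,Y) - H(Y)

First, compute H(X,Y) = 0.5396 dits

Marginal P(Y) = (2/3, 1/3)
H(Y) = 0.2764 dits

H(X|Y) = H(X,Y) - H(Y) = 0.5396 - 0.2764 = 0.2632 dits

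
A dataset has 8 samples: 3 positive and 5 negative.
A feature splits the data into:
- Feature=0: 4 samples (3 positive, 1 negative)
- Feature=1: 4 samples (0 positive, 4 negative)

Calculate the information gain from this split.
0.5488 bits

Information Gain = H(Y) - H(Y|Feature)

Before split:
P(positive) = 3/8 = 0.3750
H(Y) = 0.9544 bits

After split:
Feature=0: H = 0.8113 bits (weight = 4/8)
Feature=1: H = 0.0000 bits (weight = 4/8)
H(Y|Feature) = (4/8)×0.8113 + (4/8)×0.0000 = 0.4056 bits

Information Gain = 0.9544 - 0.4056 = 0.5488 bits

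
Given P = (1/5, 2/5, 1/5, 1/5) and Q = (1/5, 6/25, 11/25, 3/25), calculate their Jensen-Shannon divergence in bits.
0.0551 bits

Jensen-Shannon divergence is:
JSD(P||Q) = 0.5 × D_KL(P||M) + 0.5 × D_KL(Q||M)
where M = 0.5 × (P + Q) is the mixture distribution.

M = 0.5 × (1/5, 2/5, 1/5, 1/5) + 0.5 × (1/5, 6/25, 11/25, 3/25) = (1/5, 8/25, 8/25, 4/25)

D_KL(P||M) = 0.0575 bits
D_KL(Q||M) = 0.0527 bits

JSD(P||Q) = 0.5 × 0.0575 + 0.5 × 0.0527 = 0.0551 bits

Unlike KL divergence, JSD is symmetric and bounded: 0 ≤ JSD ≤ log(2).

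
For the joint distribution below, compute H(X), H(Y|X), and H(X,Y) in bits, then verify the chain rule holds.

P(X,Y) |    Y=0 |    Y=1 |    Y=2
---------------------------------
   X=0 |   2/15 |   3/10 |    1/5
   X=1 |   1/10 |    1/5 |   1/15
H(X,Y) = 2.4301, H(X) = 0.9481, H(Y|X) = 1.4820 (all in bits)

Chain rule: H(X,Y) = H(X) + H(Y|X)

Left side — joint entropy directly:
H(X,Y) = -Σ p(x,y) log p(x,y) = 2.4301 bits

Right side — compute H(Y|X) from the conditional distributions:
P(X) = (19/30, 11/30), so H(X) = 0.9481 bits
H(Y|X) = Σ_x P(X=x) · H(Y|X=x):
  P(Y|X=0) = (4/19, 9/19, 6/19), H(Y|X=0) = 1.5090, weight P(X=0) = 19/30
  P(Y|X=1) = (3/11, 6/11, 2/11), H(Y|X=1) = 1.4354, weight P(X=1) = 11/30
H(Y|X) = 1.4820 bits

H(X) + H(Y|X) = 0.9481 + 1.4820 = 2.4301 bits

Both sides equal 2.4301 bits. ✓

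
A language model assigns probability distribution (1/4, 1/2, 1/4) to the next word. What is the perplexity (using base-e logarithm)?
2.8284

Perplexity is e^H (or exp(H) for natural log).

First, H = -Σ p log p = 1.0397 nats
Perplexity = e^1.0397 = 2.8284

Interpretation: The model's uncertainty is equivalent to choosing uniformly among 2.8 options.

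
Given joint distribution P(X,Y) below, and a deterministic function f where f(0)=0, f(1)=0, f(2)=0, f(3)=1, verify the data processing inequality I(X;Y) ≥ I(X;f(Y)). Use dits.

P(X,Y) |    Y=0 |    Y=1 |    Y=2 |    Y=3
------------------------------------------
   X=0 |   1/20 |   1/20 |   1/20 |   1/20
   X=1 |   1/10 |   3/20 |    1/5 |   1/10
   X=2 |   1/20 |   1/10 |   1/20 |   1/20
I(X;Y) = 0.0077, I(X;f(Y)) = 0.0009, inequality holds: 0.0077 ≥ 0.0009

Data Processing Inequality: For any Markov chain X → Y → Z, we have I(X;Y) ≥ I(X;Z).

Here Z = f(Y) is a deterministic function of Y, forming X → Y → Z.

Original I(X;Y) = 0.0077 dits

After applying f:
P(X,Z) where Z=f(Y):
- P(X,Z=0) = P(X,Y=0) + P(X,Y=1) + P(X,Y=2)
- P(X,Z=1) = P(X,Y=3)

I(X;Z) = I(X;f(Y)) = 0.0009 dits

Verification: 0.0077 ≥ 0.0009 ✓

Information cannot be created by processing; the function f can only lose information about X.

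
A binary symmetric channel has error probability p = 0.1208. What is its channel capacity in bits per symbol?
0.4683 bits

For a binary symmetric channel (BSC) with error probability p:
Capacity C = 1 - H(p) bits per symbol

where H(p) = -p log₂(p) - (1-p) log₂(1-p) is the binary entropy function.

H(0.1208) = 0.5317 bits
C = 1 - 0.5317 = 0.4683 bits per symbol

This means we can reliably transmit up to 0.4683 bits of information per channel use.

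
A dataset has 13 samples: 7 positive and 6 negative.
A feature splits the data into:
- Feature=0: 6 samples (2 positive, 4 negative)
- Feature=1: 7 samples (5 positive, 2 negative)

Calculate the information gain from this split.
0.1071 bits

Information Gain = H(Y) - H(Y|Feature)

Before split:
P(positive) = 7/13 = 0.5385
H(Y) = 0.9957 bits

After split:
Feature=0: H = 0.9183 bits (weight = 6/13)
Feature=1: H = 0.8631 bits (weight = 7/13)
H(Y|Feature) = (6/13)×0.9183 + (7/13)×0.8631 = 0.8886 bits

Information Gain = 0.9957 - 0.8886 = 0.1071 bits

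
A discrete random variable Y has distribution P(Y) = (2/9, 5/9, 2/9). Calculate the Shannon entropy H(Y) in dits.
0.4321 dits

Shannon entropy is H(X) = -Σ p(x) log p(x).

For P = (2/9, 5/9, 2/9):
H = -2/9 × log_10(2/9) -5/9 × log_10(5/9) -2/9 × log_10(2/9)
H = 0.4321 dits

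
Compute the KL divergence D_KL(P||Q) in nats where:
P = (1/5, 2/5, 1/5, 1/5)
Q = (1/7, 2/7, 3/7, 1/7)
0.1167 nats

KL divergence: D_KL(P||Q) = Σ p(x) log(p(x)/q(x))

Computing term by term:
  x=0: 1/5 × log_e[(1/5)/(1/7)] = 1/5 × 0.3365 = 0.0673
  x=1: 2/5 × log_e[(2/5)/(2/7)] = 2/5 × 0.3365 = 0.1346
  x=2: 1/5 × log_e[(1/5)/(3/7)] = 1/5 × -0.7621 = -0.1524
  x=3: 1/5 × log_e[(1/5)/(1/7)] = 1/5 × 0.3365 = 0.0673

D_KL(P||Q) = 0.1167 nats

Note: KL divergence is always non-negative and equals 0 iff P = Q.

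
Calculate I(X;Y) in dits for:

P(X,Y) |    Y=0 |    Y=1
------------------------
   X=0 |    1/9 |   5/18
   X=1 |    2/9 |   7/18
0.0014 dits

Mutual information: I(X;Y) = H(X) + H(Y) - H(X,Y)

Marginals:
P(X) = (7/18, 11/18), H(X) = 0.2902 dits
P(Y) = (1/3, 2/3), H(Y) = 0.2764 dits

Joint entropy: H(X,Y) = 0.5652 dits

I(X;Y) = 0.2902 + 0.2764 - 0.5652 = 0.0014 dits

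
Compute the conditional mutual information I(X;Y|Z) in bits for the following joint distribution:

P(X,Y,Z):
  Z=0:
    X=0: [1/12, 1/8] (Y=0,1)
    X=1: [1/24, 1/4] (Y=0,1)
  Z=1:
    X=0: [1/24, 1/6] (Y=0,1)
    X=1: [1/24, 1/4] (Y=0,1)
0.0328 bits

Conditional mutual information: I(X;Y|Z) = H(X|Z) + H(Y|Z) - H(X,Y|Z)

H(Z) = 1.0000
H(X,Z) = 1.9799 → H(X|Z) = 0.9799
H(Y,Z) = 1.7307 → H(Y|Z) = 0.7307
H(X,Y,Z) = 2.6777 → H(X,Y|Z) = 1.6777

I(X;Y|Z) = 0.9799 + 0.7307 - 1.6777 = 0.0328 bits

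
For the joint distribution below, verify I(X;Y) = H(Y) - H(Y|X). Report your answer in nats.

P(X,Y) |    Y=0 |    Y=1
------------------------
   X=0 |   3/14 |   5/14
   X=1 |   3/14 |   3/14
I(X;Y) = 0.0078 nats

Mutual information has multiple equivalent forms:
- I(X;Y) = H(X) - H(X|Y)
- I(X;Y) = H(Y) - H(Y|X)
- I(X;Y) = H(X) + H(Y) - H(X,Y)

Computing all quantities:
H(X) = 0.6829, H(Y) = 0.6829, H(X,Y) = 1.3580
H(X|Y) = 0.6751, H(Y|X) = 0.6751

Verification:
H(X) - H(X|Y) = 0.6829 - 0.6751 = 0.0078
H(Y) - H(Y|X) = 0.6829 - 0.6751 = 0.0078
H(X) + H(Y) - H(X,Y) = 0.6829 + 0.6829 - 1.3580 = 0.0078

All forms give I(X;Y) = 0.0078 nats. ✓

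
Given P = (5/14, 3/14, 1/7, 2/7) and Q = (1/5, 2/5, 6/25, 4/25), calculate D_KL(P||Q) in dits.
0.0716 dits

KL divergence: D_KL(P||Q) = Σ p(x) log(p(x)/q(x))

Computing term by term:
  x=0: 5/14 × log_10[(5/14)/(1/5)] = 5/14 × 0.2518 = 0.0899
  x=1: 3/14 × log_10[(3/14)/(2/5)] = 3/14 × -0.2711 = -0.0581
  x=2: 1/7 × log_10[(1/7)/(6/25)] = 1/7 × -0.2253 = -0.0322
  x=3: 2/7 × log_10[(2/7)/(4/25)] = 2/7 × 0.2518 = 0.0719

D_KL(P||Q) = 0.0716 dits

Note: KL divergence is always non-negative and equals 0 iff P = Q.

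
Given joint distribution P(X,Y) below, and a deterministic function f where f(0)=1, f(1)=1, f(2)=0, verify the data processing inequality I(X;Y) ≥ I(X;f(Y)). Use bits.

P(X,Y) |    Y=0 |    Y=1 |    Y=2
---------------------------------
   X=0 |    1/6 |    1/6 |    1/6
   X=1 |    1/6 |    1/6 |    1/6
I(X;Y) = 0.0000, I(X;f(Y)) = 0.0000, inequality holds: 0.0000 ≥ 0.0000

Data Processing Inequality: For any Markov chain X → Y → Z, we have I(X;Y) ≥ I(X;Z).

Here Z = f(Y) is a deterministic function of Y, forming X → Y → Z.

Original I(X;Y) = 0.0000 bits

After applying f:
P(X,Z) where Z=f(Y):
- P(X,Z=0) = P(X,Y=2)
- P(X,Z=1) = P(X,Y=0) + P(X,Y=1)

I(X;Z) = I(X;f(Y)) = 0.0000 bits

Verification: 0.0000 ≥ 0.0000 ✓

Information cannot be created by processing; the function f can only lose information about X.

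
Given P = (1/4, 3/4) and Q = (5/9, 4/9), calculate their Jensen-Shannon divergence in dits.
0.0215 dits

Jensen-Shannon divergence is:
JSD(P||Q) = 0.5 × D_KL(P||M) + 0.5 × D_KL(Q||M)
where M = 0.5 × (P + Q) is the mixture distribution.

M = 0.5 × (1/4, 3/4) + 0.5 × (5/9, 4/9) = (0.402778, 0.597222)

D_KL(P||M) = 0.0224 dits
D_KL(Q||M) = 0.0206 dits

JSD(P||Q) = 0.5 × 0.0224 + 0.5 × 0.0206 = 0.0215 dits

Unlike KL divergence, JSD is symmetric and bounded: 0 ≤ JSD ≤ log(2).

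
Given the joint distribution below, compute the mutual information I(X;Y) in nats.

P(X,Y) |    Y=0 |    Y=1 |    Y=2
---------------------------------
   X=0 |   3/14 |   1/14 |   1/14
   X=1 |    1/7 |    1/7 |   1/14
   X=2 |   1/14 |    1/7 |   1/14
0.0477 nats

Mutual information: I(X;Y) = H(X) + H(Y) - H(X,Y)

Marginals:
P(X) = (5/14, 5/14, 2/7), H(X) = 1.0934 nats
P(Y) = (3/7, 5/14, 3/14), H(Y) = 1.0609 nats

Joint entropy: H(X,Y) = 2.1066 nats

I(X;Y) = 1.0934 + 1.0609 - 2.1066 = 0.0477 nats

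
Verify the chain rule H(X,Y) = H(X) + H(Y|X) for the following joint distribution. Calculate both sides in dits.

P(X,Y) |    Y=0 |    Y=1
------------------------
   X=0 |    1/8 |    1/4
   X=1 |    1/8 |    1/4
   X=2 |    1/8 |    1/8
H(X,Y) = 0.7526, H(X) = 0.4700, H(Y|X) = 0.2826 (all in dits)

Chain rule: H(X,Y) = H(X) + H(Y|X)

Left side — joint entropy directly:
H(X,Y) = -Σ p(x,y) log p(x,y) = 0.7526 dits

Right side — compute H(Y|X) from the conditional distributions:
P(X) = (3/8, 3/8, 1/4), so H(X) = 0.4700 dits
H(Y|X) = Σ_x P(X=x) · H(Y|X=x):
  P(Y|X=0) = (1/3, 2/3), H(Y|X=0) = 0.2764, weight P(X=0) = 3/8
  P(Y|X=1) = (1/3, 2/3), H(Y|X=1) = 0.2764, weight P(X=1) = 3/8
  P(Y|X=2) = (1/2, 1/2), H(Y|X=2) = 0.3010, weight P(X=2) = 1/4
H(Y|X) = 0.2826 dits

H(X) + H(Y|X) = 0.4700 + 0.2826 = 0.7526 dits

Both sides equal 0.7526 dits. ✓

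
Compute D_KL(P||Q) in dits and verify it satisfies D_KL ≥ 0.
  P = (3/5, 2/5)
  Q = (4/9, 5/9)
0.0211 dits

KL divergence satisfies the Gibbs inequality: D_KL(P||Q) ≥ 0 for all distributions P, Q.

D_KL(P||Q) = Σ p(x) log(p(x)/q(x))
Term by term:
  x=0: 3/5 × log_10[(3/5)/(4/9)] = 0.0782
  x=1: 2/5 × log_10[(2/5)/(5/9)] = -0.0571
D_KL(P||Q) = 0.0211 dits

D_KL(P||Q) = 0.0211 ≥ 0 ✓

This non-negativity is a fundamental property: relative entropy cannot be negative because it measures how different Q is from P.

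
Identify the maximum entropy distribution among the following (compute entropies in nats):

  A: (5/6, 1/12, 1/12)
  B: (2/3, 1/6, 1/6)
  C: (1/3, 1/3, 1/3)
C

For a discrete distribution over n outcomes, entropy is maximized by the uniform distribution.

Computing entropies:
H(A) = 0.5661 nats
H(B) = 0.8676 nats
H(C) = 1.0986 nats

The uniform distribution (where all probabilities equal 1/3) achieves the maximum entropy of log_e(3) = 1.0986 nats.

Distribution C has the highest entropy.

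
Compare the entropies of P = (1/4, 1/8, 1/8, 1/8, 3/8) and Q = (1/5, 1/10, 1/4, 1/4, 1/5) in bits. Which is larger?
Q

Computing entropies in bits:
H(P) = 2.1556
H(Q) = 2.2610

Distribution Q has higher entropy.

Intuition: The distribution closer to uniform (more spread out) has higher entropy.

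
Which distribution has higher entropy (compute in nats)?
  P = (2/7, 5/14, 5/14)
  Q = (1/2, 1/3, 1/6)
P

Computing entropies in nats:
H(P) = 1.0934
H(Q) = 1.0114

Distribution P has higher entropy.

Intuition: The distribution closer to uniform (more spread out) has higher entropy.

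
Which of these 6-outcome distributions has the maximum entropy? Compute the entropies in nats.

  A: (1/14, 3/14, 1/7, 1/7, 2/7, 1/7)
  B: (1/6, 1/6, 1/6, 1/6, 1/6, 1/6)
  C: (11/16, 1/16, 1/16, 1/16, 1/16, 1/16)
B

For a discrete distribution over n outcomes, entropy is maximized by the uniform distribution.

Computing entropies:
H(A) = 1.7105 nats
H(B) = 1.7918 nats
H(C) = 1.1240 nats

The uniform distribution (where all probabilities equal 1/6) achieves the maximum entropy of log_e(6) = 1.7918 nats.

Distribution B has the highest entropy.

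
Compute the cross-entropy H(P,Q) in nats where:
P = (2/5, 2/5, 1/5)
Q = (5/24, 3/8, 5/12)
1.1949 nats

Cross-entropy: H(P,Q) = -Σ p(x) log q(x)

Alternatively: H(P,Q) = H(P) + D_KL(P||Q)
H(P) = 1.0549 nats
D_KL(P||Q) = 0.1400 nats

H(P,Q) = 1.0549 + 0.1400 = 1.1949 nats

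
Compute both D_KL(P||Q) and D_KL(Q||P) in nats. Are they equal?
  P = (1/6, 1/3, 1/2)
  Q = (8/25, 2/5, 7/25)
D_KL(P||Q) = 0.1204, D_KL(Q||P) = 0.1193

KL divergence is not symmetric: D_KL(P||Q) ≠ D_KL(Q||P) in general.

D_KL(P||Q) = 0.1204 nats
D_KL(Q||P) = 0.1193 nats

No, they are not equal!

This asymmetry is why KL divergence is not a true distance metric.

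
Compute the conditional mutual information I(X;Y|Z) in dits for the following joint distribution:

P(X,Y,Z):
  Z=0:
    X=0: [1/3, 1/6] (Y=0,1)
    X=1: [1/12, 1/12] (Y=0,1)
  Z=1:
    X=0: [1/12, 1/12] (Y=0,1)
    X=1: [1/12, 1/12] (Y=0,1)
0.0032 dits

Conditional mutual information: I(X;Y|Z) = H(X|Z) + H(Y|Z) - H(X,Y|Z)

H(Z) = 0.2764
H(X,Z) = 0.5396 → H(X|Z) = 0.2632
H(Y,Z) = 0.5683 → H(Y|Z) = 0.2919
H(X,Y,Z) = 0.8283 → H(X,Y|Z) = 0.5519

I(X;Y|Z) = 0.2632 + 0.2919 - 0.5519 = 0.0032 dits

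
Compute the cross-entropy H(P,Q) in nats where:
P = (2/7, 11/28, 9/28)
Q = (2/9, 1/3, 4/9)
1.1220 nats

Cross-entropy: H(P,Q) = -Σ p(x) log q(x)

Alternatively: H(P,Q) = H(P) + D_KL(P||Q)
H(P) = 1.0898 nats
D_KL(P||Q) = 0.0322 nats

H(P,Q) = 1.0898 + 0.0322 = 1.1220 nats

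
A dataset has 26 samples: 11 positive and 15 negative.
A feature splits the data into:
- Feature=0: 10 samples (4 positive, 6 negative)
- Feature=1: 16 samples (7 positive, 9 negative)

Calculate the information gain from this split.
0.0010 bits

Information Gain = H(Y) - H(Y|Feature)

Before split:
P(positive) = 11/26 = 0.4231
H(Y) = 0.9829 bits

After split:
Feature=0: H = 0.9710 bits (weight = 10/26)
Feature=1: H = 0.9887 bits (weight = 16/26)
H(Y|Feature) = (10/26)×0.9710 + (16/26)×0.9887 = 0.9819 bits

Information Gain = 0.9829 - 0.9819 = 0.0010 bits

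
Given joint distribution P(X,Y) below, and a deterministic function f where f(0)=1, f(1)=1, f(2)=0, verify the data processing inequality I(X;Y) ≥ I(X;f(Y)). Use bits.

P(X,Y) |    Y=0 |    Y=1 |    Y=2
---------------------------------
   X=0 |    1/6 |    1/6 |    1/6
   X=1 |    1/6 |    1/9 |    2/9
I(X;Y) = 0.0138, I(X;f(Y)) = 0.0094, inequality holds: 0.0138 ≥ 0.0094

Data Processing Inequality: For any Markov chain X → Y → Z, we have I(X;Y) ≥ I(X;Z).

Here Z = f(Y) is a deterministic function of Y, forming X → Y → Z.

Original I(X;Y) = 0.0138 bits

After applying f:
P(X,Z) where Z=f(Y):
- P(X,Z=0) = P(X,Y=2)
- P(X,Z=1) = P(X,Y=0) + P(X,Y=1)

I(X;Z) = I(X;f(Y)) = 0.0094 bits

Verification: 0.0138 ≥ 0.0094 ✓

Information cannot be created by processing; the function f can only lose information about X.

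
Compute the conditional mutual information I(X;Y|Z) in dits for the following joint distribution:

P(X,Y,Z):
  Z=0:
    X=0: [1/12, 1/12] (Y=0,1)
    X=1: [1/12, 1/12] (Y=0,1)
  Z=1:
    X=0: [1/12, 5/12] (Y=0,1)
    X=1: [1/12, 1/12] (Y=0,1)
0.0148 dits

Conditional mutual information: I(X;Y|Z) = H(X|Z) + H(Y|Z) - H(X,Y|Z)

H(Z) = 0.2764
H(X,Z) = 0.5396 → H(X|Z) = 0.2632
H(Y,Z) = 0.5396 → H(Y|Z) = 0.2632
H(X,Y,Z) = 0.7879 → H(X,Y|Z) = 0.5115

I(X;Y|Z) = 0.2632 + 0.2632 - 0.5115 = 0.0148 dits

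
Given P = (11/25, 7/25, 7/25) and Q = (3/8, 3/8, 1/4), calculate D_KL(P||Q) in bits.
0.0292 bits

KL divergence: D_KL(P||Q) = Σ p(x) log(p(x)/q(x))

Computing term by term:
  x=0: 11/25 × log_2[(11/25)/(3/8)] = 11/25 × 0.2306 = 0.1015
  x=1: 7/25 × log_2[(7/25)/(3/8)] = 7/25 × -0.4215 = -0.1180
  x=2: 7/25 × log_2[(7/25)/(1/4)] = 7/25 × 0.1635 = 0.0458

D_KL(P||Q) = 0.0292 bits

Note: KL divergence is always non-negative and equals 0 iff P = Q.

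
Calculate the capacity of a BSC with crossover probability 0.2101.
0.2583 bits

For a binary symmetric channel (BSC) with error probability p:
Capacity C = 1 - H(p) bits per symbol

where H(p) = -p log₂(p) - (1-p) log₂(1-p) is the binary entropy function.

H(0.2101) = 0.7417 bits
C = 1 - 0.7417 = 0.2583 bits per symbol

This means we can reliably transmit up to 0.2583 bits of information per channel use.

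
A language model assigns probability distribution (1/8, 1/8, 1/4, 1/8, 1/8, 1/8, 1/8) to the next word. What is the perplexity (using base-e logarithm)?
6.7272

Perplexity is e^H (or exp(H) for natural log).

First, H = -Σ p log p = 1.9062 nats
Perplexity = e^1.9062 = 6.7272

Interpretation: The model's uncertainty is equivalent to choosing uniformly among 6.7 options.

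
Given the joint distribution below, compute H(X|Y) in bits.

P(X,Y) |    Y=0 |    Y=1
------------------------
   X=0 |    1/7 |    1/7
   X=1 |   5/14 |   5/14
0.8631 bits

Using the chain rule: H(X|Y) = H(X,Y) - H(Y)

First, compute H(X,Y) = 1.8631 bits

Marginal P(Y) = (1/2, 1/2)
H(Y) = 1.0000 bits

H(X|Y) = H(X,Y) - H(Y) = 1.8631 - 1.0000 = 0.8631 bits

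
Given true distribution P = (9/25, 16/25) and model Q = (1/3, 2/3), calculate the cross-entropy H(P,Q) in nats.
0.6550 nats

Cross-entropy: H(P,Q) = -Σ p(x) log q(x)

Alternatively: H(P,Q) = H(P) + D_KL(P||Q)
H(P) = 0.6534 nats
D_KL(P||Q) = 0.0016 nats

H(P,Q) = 0.6534 + 0.0016 = 0.6550 nats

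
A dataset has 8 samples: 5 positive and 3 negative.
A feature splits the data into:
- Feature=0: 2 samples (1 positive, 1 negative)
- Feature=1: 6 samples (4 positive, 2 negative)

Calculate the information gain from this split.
0.0157 bits

Information Gain = H(Y) - H(Y|Feature)

Before split:
P(positive) = 5/8 = 0.6250
H(Y) = 0.9544 bits

After split:
Feature=0: H = 1.0000 bits (weight = 2/8)
Feature=1: H = 0.9183 bits (weight = 6/8)
H(Y|Feature) = (2/8)×1.0000 + (6/8)×0.9183 = 0.9387 bits

Information Gain = 0.9544 - 0.9387 = 0.0157 bits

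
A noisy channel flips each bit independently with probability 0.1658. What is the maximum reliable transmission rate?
0.3520 bits

For a binary symmetric channel (BSC) with error probability p:
Capacity C = 1 - H(p) bits per symbol

where H(p) = -p log₂(p) - (1-p) log₂(1-p) is the binary entropy function.

H(0.1658) = 0.6480 bits
C = 1 - 0.6480 = 0.3520 bits per symbol

This means we can reliably transmit up to 0.3520 bits of information per channel use.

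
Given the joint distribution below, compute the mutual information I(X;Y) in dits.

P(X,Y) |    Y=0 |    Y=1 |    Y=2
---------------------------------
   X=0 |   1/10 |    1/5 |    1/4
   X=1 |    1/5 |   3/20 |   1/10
0.0212 dits

Mutual information: I(X;Y) = H(X) + H(Y) - H(X,Y)

Marginals:
P(X) = (11/20, 9/20), H(X) = 0.2989 dits
P(Y) = (3/10, 7/20, 7/20), H(Y) = 0.4760 dits

Joint entropy: H(X,Y) = 0.7537 dits

I(X;Y) = 0.2989 + 0.4760 - 0.7537 = 0.0212 dits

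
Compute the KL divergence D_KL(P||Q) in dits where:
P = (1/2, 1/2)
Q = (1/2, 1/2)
0.0000 dits

KL divergence: D_KL(P||Q) = Σ p(x) log(p(x)/q(x))

Computing term by term:
  x=0: 1/2 × log_10[(1/2)/(1/2)] = 1/2 × 0.0000 = 0.0000
  x=1: 1/2 × log_10[(1/2)/(1/2)] = 1/2 × 0.0000 = 0.0000

D_KL(P||Q) = 0.0000 dits

Note: KL divergence is always non-negative and equals 0 iff P = Q.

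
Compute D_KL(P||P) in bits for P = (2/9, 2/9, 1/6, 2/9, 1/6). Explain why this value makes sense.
0.0000 bits

KL divergence satisfies the Gibbs inequality: D_KL(P||Q) ≥ 0 for all distributions P, Q.

D_KL(P||Q) = Σ p(x) log(p(x)/q(x))
Each term is p(x) × log_2(p(x)/p(x)) = p(x) × log_2(1) = 0, so the sum is 0.
D_KL(P||Q) = 0.0000 bits

When P = Q, the KL divergence is exactly 0, as there is no 'divergence' between identical distributions.

This non-negativity is a fundamental property: relative entropy cannot be negative because it measures how different Q is from P.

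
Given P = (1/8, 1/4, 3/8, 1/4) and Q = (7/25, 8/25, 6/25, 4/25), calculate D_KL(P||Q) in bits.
0.1679 bits

KL divergence: D_KL(P||Q) = Σ p(x) log(p(x)/q(x))

Computing term by term:
  x=0: 1/8 × log_2[(1/8)/(7/25)] = 1/8 × -1.1635 = -0.1454
  x=1: 1/4 × log_2[(1/4)/(8/25)] = 1/4 × -0.3561 = -0.0890
  x=2: 3/8 × log_2[(3/8)/(6/25)] = 3/8 × 0.6439 = 0.2414
  x=3: 1/4 × log_2[(1/4)/(4/25)] = 1/4 × 0.6439 = 0.1610

D_KL(P||Q) = 0.1679 bits

Note: KL divergence is always non-negative and equals 0 iff P = Q.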